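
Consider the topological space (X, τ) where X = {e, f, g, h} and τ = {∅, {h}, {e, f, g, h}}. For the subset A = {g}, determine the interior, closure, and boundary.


int(A) = ∅, cl(A) = {e, f, g}, ∂A = {e, f, g}.

Closed sets in (X, τ) are complements of opens:
  closed(X, τ) = {∅, {e, f, g}, {e, f, g, h}}.
int(A) = ⋃ {U ∈ τ : U ⊆ A}. Opens contained in A: ∅.
Taking the union of these: int(A) = ∅.
cl(A) = ⋂ {C closed : A ⊆ C}. Closed sets containing A: {e, f, g}, {e, f, g, h}.
Intersecting these: cl(A) = {e, f, g}.
∂A = cl(A) ∖ int(A) = {e, f, g} ∖ ∅ = {e, f, g}.


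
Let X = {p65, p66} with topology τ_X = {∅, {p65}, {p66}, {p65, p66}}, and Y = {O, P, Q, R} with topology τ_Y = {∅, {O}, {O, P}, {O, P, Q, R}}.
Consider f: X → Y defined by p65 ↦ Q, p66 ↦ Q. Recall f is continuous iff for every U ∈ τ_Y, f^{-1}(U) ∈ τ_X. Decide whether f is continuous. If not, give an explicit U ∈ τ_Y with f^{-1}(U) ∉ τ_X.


f IS continuous.

Compute f^{-1}(U) for each U ∈ τ_Y:
  U = ∅: f^{-1}(U) = ∅ ∈ τ_X ✓.
  U = {O}: f^{-1}(U) = ∅ ∈ τ_X ✓.
  U = {O, P}: f^{-1}(U) = ∅ ∈ τ_X ✓.
  U = {O, P, Q, R}: f^{-1}(U) = {p65, p66} ∈ τ_X ✓.
Every preimage lies in τ_X, so f IS continuous.


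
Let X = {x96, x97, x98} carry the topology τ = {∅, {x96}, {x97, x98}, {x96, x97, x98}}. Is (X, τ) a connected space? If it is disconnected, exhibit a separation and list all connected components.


(X, τ) is disconnected; components = [{x96}, {x97, x98}].

Find clopen sets (U ∈ τ with X ∖ U ∈ τ):
  U = ∅, X ∖ U = {x96, x97, x98} — both open, so U is clopen.
  U = {x96}, X ∖ U = {x97, x98} — both open, so U is clopen.
  U = {x97, x98}, X ∖ U = {x96} — both open, so U is clopen.
  U = {x96, x97, x98}, X ∖ U = ∅ — both open, so U is clopen.
Nontrivial clopen(s) exist: e.g. {x97, x98}. So (X, τ) is disconnected.
Compute connected components by grouping points that agree on all clopens:
  component: {x96}
  component: {x97, x98}


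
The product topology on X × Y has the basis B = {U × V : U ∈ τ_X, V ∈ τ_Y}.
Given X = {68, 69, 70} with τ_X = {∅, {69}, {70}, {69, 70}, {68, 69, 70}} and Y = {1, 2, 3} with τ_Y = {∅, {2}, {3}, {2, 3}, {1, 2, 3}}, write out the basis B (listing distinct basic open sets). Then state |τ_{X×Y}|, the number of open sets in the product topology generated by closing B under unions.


Basis B = {∅ × ∅, {69} × {2}, {69} × {3}, {70} × {2}, {70} × {3}, {69} × {2, 3}, {69, 70} × {2}, {69, 70} × {3}, {70} × {2, 3}, {68, 69, 70} × {2}, {68, 69, 70} × {3}, {69} × {1, 2, 3}, {70} × {1, 2, 3}, {69, 70} × {2, 3}, {68, 69, 70} × {2, 3}, {69, 70} × {1, 2, 3}, {68, 69, 70} × {1, 2, 3}}; |τ_{X×Y}| = 48.

Enumerate products U × V with U ∈ τ_X, V ∈ τ_Y (deduplicated):
  ∅ × ∅ = {} (∅)
  {69} × {2} = {(69,2)}
  {69} × {3} = {(69,3)}
  {70} × {2} = {(70,2)}
  {70} × {3} = {(70,3)}
  {69} × {2, 3} = {(69,2), (69,3)}
  {69, 70} × {2} = {(69,2), (70,2)}
  {69, 70} × {3} = {(69,3), (70,3)}
  {70} × {2, 3} = {(70,2), (70,3)}
  {68, 69, 70} × {2} = {(68,2), (69,2), (70,2)}
  {68, 69, 70} × {3} = {(68,3), (69,3), (70,3)}
  {69} × {1, 2, 3} = {(69,1), (69,2), (69,3)}
  {70} × {1, 2, 3} = {(70,1), (70,2), (70,3)}
  {69, 70} × {2, 3} = {(69,2), (69,3), (70,2), (70,3)}
  {68, 69, 70} × {2, 3} = {(68,2), (68,3), (69,2), (69,3), (70,2), (70,3)}
  {69, 70} × {1, 2, 3} = {(69,1), (69,2), (69,3), (70,1), (70,2), (70,3)}
  {68, 69, 70} × {1, 2, 3} = {(68,1), (68,2), (68,3), (69,1), (69,2), (69,3), (70,1), (70,2), (70,3)}
These 17 distinct sets form the basis B.
Close under arbitrary unions to get τ_{X×Y}; counting gives |τ_{X×Y}| = 48.


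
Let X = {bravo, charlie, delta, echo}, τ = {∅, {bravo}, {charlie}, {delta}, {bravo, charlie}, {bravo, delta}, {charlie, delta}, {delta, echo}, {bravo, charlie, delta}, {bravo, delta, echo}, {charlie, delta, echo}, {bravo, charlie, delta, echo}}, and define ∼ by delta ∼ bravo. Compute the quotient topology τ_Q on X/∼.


X/∼ = {[bravo=delta], [charlie], [echo]}; |τ_Q| = 6.

Equivalence classes: [bravo=delta], [charlie], [echo].
Quotient map π: X → X/∼ sends bravo ↦ [bravo=delta], charlie ↦ [charlie], delta ↦ [bravo=delta], echo ↦ [echo].
For each subset V ⊆ X/∼, compute π^{-1}(V) ⊆ X and check whether π^{-1}(V) ∈ τ. V is open in τ_Q iff π^{-1}(V) ∈ τ.
  V = {}: π^{-1}(V) = ∅ ∈ τ ✓.
  V = {[bravo=delta]}: π^{-1}(V) = {bravo, delta} ∈ τ ✓.
  V = {[charlie]}: π^{-1}(V) = {charlie} ∈ τ ✓.
  V = {[bravo=delta], [charlie]}: π^{-1}(V) = {bravo, charlie, delta} ∈ τ ✓.
  V = {[echo]}: π^{-1}(V) = {echo} ∉ τ ✗.
  V = {[bravo=delta], [echo]}: π^{-1}(V) = {bravo, delta, echo} ∈ τ ✓.
  V = {[charlie], [echo]}: π^{-1}(V) = {charlie, echo} ∉ τ ✗.
  V = {[bravo=delta], [charlie], [echo]}: π^{-1}(V) = {bravo, charlie, delta, echo} ∈ τ ✓.
Open sets in the quotient: τ_Q = {{}, {[bravo=delta]}, {[charlie]}, {[bravo=delta], [charlie]}, {[bravo=delta], [echo]}, {[bravo=delta], [charlie], [echo]}} (6 elements).


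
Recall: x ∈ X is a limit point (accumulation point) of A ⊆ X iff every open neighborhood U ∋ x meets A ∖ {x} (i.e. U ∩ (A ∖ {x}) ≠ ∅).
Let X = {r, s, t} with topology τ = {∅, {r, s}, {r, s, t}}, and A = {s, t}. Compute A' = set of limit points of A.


A' = {r, t}

For each x ∈ X, list the open sets U ∈ τ with x ∈ U, then check whether U ∩ (A ∖ {x}) ≠ ∅ for every such U.
  x = r: opens ∋ x are {r, s}, {r, s, t}; each meets A ∖ {r}, so x IS a limit point.
  x = s: open {r, s} ∋ x has {r, s} ∩ (A ∖ {s}) = ∅, so x is NOT a limit point.
  x = t: opens ∋ x are {r, s, t}; each meets A ∖ {t}, so x IS a limit point.
Collecting: A' = {r, t}.


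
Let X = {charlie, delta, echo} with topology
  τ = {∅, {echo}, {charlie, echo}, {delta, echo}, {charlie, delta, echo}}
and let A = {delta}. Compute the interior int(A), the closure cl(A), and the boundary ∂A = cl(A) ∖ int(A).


int(A) = ∅, cl(A) = {delta}, ∂A = {delta}.

Closed sets in (X, τ) are complements of opens:
  closed(X, τ) = {∅, {charlie}, {delta}, {charlie, delta}, {charlie, delta, echo}}.
int(A) = ⋃ {U ∈ τ : U ⊆ A}. Opens contained in A: ∅.
Taking the union of these: int(A) = ∅.
cl(A) = ⋂ {C closed : A ⊆ C}. Closed sets containing A: {delta}, {charlie, delta}, {charlie, delta, echo}.
Intersecting these: cl(A) = {delta}.
∂A = cl(A) ∖ int(A) = {delta} ∖ ∅ = {delta}.


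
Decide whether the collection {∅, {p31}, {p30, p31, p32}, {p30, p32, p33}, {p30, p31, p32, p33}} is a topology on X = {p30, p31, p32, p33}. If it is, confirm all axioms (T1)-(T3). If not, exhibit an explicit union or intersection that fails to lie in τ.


τ is NOT a topology on X.

Axiom (T1): ∅ ∈ τ? Yes; X ∈ τ? Yes.
Axiom (T2/T3): check pairwise unions and intersections of members of τ.
Counterexample for (T3): {p30, p31, p32} ∩ {p30, p32, p33} = {p30, p32} ∉ τ. Therefore τ is NOT a topology.


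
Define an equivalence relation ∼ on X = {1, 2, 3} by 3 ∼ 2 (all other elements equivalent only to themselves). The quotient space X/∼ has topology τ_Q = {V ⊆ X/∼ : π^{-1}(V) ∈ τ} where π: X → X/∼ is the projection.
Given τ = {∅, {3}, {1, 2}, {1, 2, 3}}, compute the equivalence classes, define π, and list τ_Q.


X/∼ = {[1], [2=3]}; |τ_Q| = 2.

Equivalence classes: [1], [2=3].
Quotient map π: X → X/∼ sends 1 ↦ [1], 2 ↦ [2=3], 3 ↦ [2=3].
For each subset V ⊆ X/∼, compute π^{-1}(V) ⊆ X and check whether π^{-1}(V) ∈ τ. V is open in τ_Q iff π^{-1}(V) ∈ τ.
  V = {}: π^{-1}(V) = ∅ ∈ τ ✓.
  V = {[1]}: π^{-1}(V) = {1} ∉ τ ✗.
  V = {[2=3]}: π^{-1}(V) = {2, 3} ∉ τ ✗.
  V = {[1], [2=3]}: π^{-1}(V) = {1, 2, 3} ∈ τ ✓.
Open sets in the quotient: τ_Q = {{}, {[1], [2=3]}} (2 elements).


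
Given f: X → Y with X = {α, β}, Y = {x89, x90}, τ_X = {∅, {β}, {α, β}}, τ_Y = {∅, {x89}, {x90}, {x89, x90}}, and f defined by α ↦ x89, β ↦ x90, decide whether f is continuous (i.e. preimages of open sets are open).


f is NOT continuous.

Compute f^{-1}(U) for each U ∈ τ_Y:
  U = ∅: f^{-1}(U) = ∅ ∈ τ_X ✓.
  U = {x89}: f^{-1}(U) = {α} ∉ τ_X ✗.
  U = {x90}: f^{-1}(U) = {β} ∈ τ_X ✓.
  U = {x89, x90}: f^{-1}(U) = {α, β} ∈ τ_X ✓.
Found U = {x89} with f^{-1}(U) = {α} not in τ_X. Therefore f is NOT continuous.


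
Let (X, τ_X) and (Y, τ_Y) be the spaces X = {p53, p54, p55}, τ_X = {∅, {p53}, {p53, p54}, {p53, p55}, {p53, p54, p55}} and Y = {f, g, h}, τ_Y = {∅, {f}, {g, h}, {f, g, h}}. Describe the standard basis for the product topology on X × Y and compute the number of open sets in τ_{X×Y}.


Basis B = {∅ × ∅, {p53} × {f}, {p53, p54} × {f}, {p53, p55} × {f}, {p53} × {g, h}, {p53} × {f, g, h}, {p53, p54, p55} × {f}, {p53, p54} × {g, h}, {p53, p55} × {g, h}, {p53, p54} × {f, g, h}, {p53, p55} × {f, g, h}, {p53, p54, p55} × {g, h}, {p53, p54, p55} × {f, g, h}}; |τ_{X×Y}| = 25.

Enumerate products U × V with U ∈ τ_X, V ∈ τ_Y (deduplicated):
  ∅ × ∅ = {} (∅)
  {p53} × {f} = {(p53,f)}
  {p53, p54} × {f} = {(p53,f), (p54,f)}
  {p53, p55} × {f} = {(p53,f), (p55,f)}
  {p53} × {g, h} = {(p53,g), (p53,h)}
  {p53} × {f, g, h} = {(p53,f), (p53,g), (p53,h)}
  {p53, p54, p55} × {f} = {(p53,f), (p54,f), (p55,f)}
  {p53, p54} × {g, h} = {(p53,g), (p53,h), (p54,g), (p54,h)}
  {p53, p55} × {g, h} = {(p53,g), (p53,h), (p55,g), (p55,h)}
  {p53, p54} × {f, g, h} = {(p53,f), (p53,g), (p53,h), (p54,f), (p54,g), (p54,h)}
  {p53, p55} × {f, g, h} = {(p53,f), (p53,g), (p53,h), (p55,f), (p55,g), (p55,h)}
  {p53, p54, p55} × {g, h} = {(p53,g), (p53,h), (p54,g), (p54,h), (p55,g), (p55,h)}
  {p53, p54, p55} × {f, g, h} = {(p53,f), (p53,g), (p53,h), (p54,f), (p54,g), (p54,h), (p55,f), (p55,g), (p55,h)}
These 13 distinct sets form the basis B.
Close under arbitrary unions to get τ_{X×Y}; counting gives |τ_{X×Y}| = 25.


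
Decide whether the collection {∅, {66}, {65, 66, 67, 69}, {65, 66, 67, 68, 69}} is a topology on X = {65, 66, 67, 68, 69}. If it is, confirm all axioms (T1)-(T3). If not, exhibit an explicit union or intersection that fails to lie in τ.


τ IS a topology on X.

Axiom (T1): ∅ ∈ τ? Yes; X ∈ τ? Yes.
Axiom (T2/T3): check pairwise unions and intersections of members of τ.
All pairwise intersections and unions checked — each lies in τ. Therefore τ satisfies (T1), (T2), (T3): it IS a topology on X.


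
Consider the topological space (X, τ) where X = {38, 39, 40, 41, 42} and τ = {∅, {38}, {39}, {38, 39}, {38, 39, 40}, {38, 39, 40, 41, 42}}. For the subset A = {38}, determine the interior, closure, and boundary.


int(A) = {38}, cl(A) = {38, 40, 41, 42}, ∂A = {40, 41, 42}.

Closed sets in (X, τ) are complements of opens:
  closed(X, τ) = {∅, {41, 42}, {40, 41, 42}, {38, 40, 41, 42}, {39, 40, 41, 42}, {38, 39, 40, 41, 42}}.
int(A) = ⋃ {U ∈ τ : U ⊆ A}. Opens contained in A: ∅, {38}.
Taking the union of these: int(A) = {38}.
cl(A) = ⋂ {C closed : A ⊆ C}. Closed sets containing A: {38, 40, 41, 42}, {38, 39, 40, 41, 42}.
Intersecting these: cl(A) = {38, 40, 41, 42}.
∂A = cl(A) ∖ int(A) = {38, 40, 41, 42} ∖ {38} = {40, 41, 42}.


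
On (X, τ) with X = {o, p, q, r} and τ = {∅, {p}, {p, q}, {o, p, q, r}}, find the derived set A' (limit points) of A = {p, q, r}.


A' = {o, q, r}

For each x ∈ X, list the open sets U ∈ τ with x ∈ U, then check whether U ∩ (A ∖ {x}) ≠ ∅ for every such U.
  x = o: opens ∋ x are {o, p, q, r}; each meets A ∖ {o}, so x IS a limit point.
  x = p: open {p} ∋ x has {p} ∩ (A ∖ {p}) = ∅, so x is NOT a limit point.
  x = q: opens ∋ x are {p, q}, {o, p, q, r}; each meets A ∖ {q}, so x IS a limit point.
  x = r: opens ∋ x are {o, p, q, r}; each meets A ∖ {r}, so x IS a limit point.
Collecting: A' = {o, q, r}.


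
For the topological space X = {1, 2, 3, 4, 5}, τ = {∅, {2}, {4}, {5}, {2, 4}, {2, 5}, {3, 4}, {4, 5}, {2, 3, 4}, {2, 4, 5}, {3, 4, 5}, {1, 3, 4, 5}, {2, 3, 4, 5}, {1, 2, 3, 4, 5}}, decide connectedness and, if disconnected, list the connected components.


(X, τ) is disconnected; components = [{2}, {1, 3, 4, 5}].

Find clopen sets (U ∈ τ with X ∖ U ∈ τ):
  U = ∅, X ∖ U = {1, 2, 3, 4, 5} — both open, so U is clopen.
  U = {2}, X ∖ U = {1, 3, 4, 5} — both open, so U is clopen.
  U = {1, 3, 4, 5}, X ∖ U = {2} — both open, so U is clopen.
  U = {1, 2, 3, 4, 5}, X ∖ U = ∅ — both open, so U is clopen.
Nontrivial clopen(s) exist: e.g. {2}. So (X, τ) is disconnected.
Compute connected components by grouping points that agree on all clopens:
  component: {2}
  component: {1, 3, 4, 5}


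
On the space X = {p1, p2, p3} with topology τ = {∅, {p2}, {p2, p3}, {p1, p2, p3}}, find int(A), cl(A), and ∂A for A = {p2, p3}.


int(A) = {p2, p3}, cl(A) = {p1, p2, p3}, ∂A = {p1}.

Closed sets in (X, τ) are complements of opens:
  closed(X, τ) = {∅, {p1}, {p1, p3}, {p1, p2, p3}}.
int(A) = ⋃ {U ∈ τ : U ⊆ A}. Opens contained in A: ∅, {p2}, {p2, p3}.
Taking the union of these: int(A) = {p2, p3}.
cl(A) = ⋂ {C closed : A ⊆ C}. Closed sets containing A: {p1, p2, p3}.
Intersecting these: cl(A) = {p1, p2, p3}.
∂A = cl(A) ∖ int(A) = {p1, p2, p3} ∖ {p2, p3} = {p1}.


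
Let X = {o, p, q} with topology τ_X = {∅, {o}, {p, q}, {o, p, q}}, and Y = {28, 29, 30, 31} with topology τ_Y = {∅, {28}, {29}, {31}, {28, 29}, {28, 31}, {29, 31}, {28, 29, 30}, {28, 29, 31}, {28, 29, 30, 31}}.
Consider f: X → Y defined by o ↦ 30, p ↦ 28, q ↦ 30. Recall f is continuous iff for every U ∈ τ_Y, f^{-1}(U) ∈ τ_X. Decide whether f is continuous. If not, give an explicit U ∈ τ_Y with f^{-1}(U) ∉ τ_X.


f is NOT continuous.

Compute f^{-1}(U) for each U ∈ τ_Y:
  U = ∅: f^{-1}(U) = ∅ ∈ τ_X ✓.
  U = {28}: f^{-1}(U) = {p} ∉ τ_X ✗.
  U = {29}: f^{-1}(U) = ∅ ∈ τ_X ✓.
  U = {31}: f^{-1}(U) = ∅ ∈ τ_X ✓.
  U = {28, 29}: f^{-1}(U) = {p} ∉ τ_X ✗.
  U = {28, 31}: f^{-1}(U) = {p} ∉ τ_X ✗.
  U = {29, 31}: f^{-1}(U) = ∅ ∈ τ_X ✓.
  U = {28, 29, 30}: f^{-1}(U) = {o, p, q} ∈ τ_X ✓.
  U = {28, 29, 31}: f^{-1}(U) = {p} ∉ τ_X ✗.
  U = {28, 29, 30, 31}: f^{-1}(U) = {o, p, q} ∈ τ_X ✓.
Found U = {28} with f^{-1}(U) = {p} not in τ_X. Therefore f is NOT continuous.


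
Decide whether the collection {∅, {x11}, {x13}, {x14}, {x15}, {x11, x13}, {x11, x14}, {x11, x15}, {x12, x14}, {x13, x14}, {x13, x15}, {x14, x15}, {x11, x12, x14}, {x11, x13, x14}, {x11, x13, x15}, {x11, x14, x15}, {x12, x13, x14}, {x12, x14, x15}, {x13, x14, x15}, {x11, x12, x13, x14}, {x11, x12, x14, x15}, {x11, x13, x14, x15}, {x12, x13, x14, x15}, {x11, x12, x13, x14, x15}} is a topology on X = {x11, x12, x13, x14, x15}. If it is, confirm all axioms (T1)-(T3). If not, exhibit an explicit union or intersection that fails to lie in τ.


τ IS a topology on X.

Axiom (T1): ∅ ∈ τ? Yes; X ∈ τ? Yes.
Axiom (T2/T3): check pairwise unions and intersections of members of τ.
All pairwise intersections and unions checked — each lies in τ. Therefore τ satisfies (T1), (T2), (T3): it IS a topology on X.


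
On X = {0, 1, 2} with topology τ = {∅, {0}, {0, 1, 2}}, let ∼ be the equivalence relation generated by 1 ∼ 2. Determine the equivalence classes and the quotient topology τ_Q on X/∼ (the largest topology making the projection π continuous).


X/∼ = {[0], [1=2]}; |τ_Q| = 3.

Equivalence classes: [0], [1=2].
Quotient map π: X → X/∼ sends 0 ↦ [0], 1 ↦ [1=2], 2 ↦ [1=2].
For each subset V ⊆ X/∼, compute π^{-1}(V) ⊆ X and check whether π^{-1}(V) ∈ τ. V is open in τ_Q iff π^{-1}(V) ∈ τ.
  V = {}: π^{-1}(V) = ∅ ∈ τ ✓.
  V = {[0]}: π^{-1}(V) = {0} ∈ τ ✓.
  V = {[1=2]}: π^{-1}(V) = {1, 2} ∉ τ ✗.
  V = {[0], [1=2]}: π^{-1}(V) = {0, 1, 2} ∈ τ ✓.
Open sets in the quotient: τ_Q = {{}, {[0]}, {[0], [1=2]}} (3 elements).


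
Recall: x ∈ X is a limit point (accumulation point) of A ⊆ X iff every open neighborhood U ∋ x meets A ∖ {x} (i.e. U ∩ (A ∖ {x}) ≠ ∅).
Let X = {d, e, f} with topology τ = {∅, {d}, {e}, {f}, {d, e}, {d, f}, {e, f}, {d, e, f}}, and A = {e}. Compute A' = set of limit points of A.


A' = ∅

For each x ∈ X, list the open sets U ∈ τ with x ∈ U, then check whether U ∩ (A ∖ {x}) ≠ ∅ for every such U.
  x = d: open {d} ∋ x has {d} ∩ (A ∖ {d}) = ∅, so x is NOT a limit point.
  x = e: open {e} ∋ x has {e} ∩ (A ∖ {e}) = ∅, so x is NOT a limit point.
  x = f: open {f} ∋ x has {f} ∩ (A ∖ {f}) = ∅, so x is NOT a limit point.
Collecting: A' = ∅.


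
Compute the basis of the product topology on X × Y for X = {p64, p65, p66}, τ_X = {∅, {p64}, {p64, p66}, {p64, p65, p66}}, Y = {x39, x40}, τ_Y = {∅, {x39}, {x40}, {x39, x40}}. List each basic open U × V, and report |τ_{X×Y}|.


Basis B = {∅ × ∅, {p64} × {x39}, {p64} × {x40}, {p64} × {x39, x40}, {p64, p66} × {x39}, {p64, p66} × {x40}, {p64, p65, p66} × {x39}, {p64, p65, p66} × {x40}, {p64, p66} × {x39, x40}, {p64, p65, p66} × {x39, x40}}; |τ_{X×Y}| = 16.

Enumerate products U × V with U ∈ τ_X, V ∈ τ_Y (deduplicated):
  ∅ × ∅ = {} (∅)
  {p64} × {x39} = {(p64,x39)}
  {p64} × {x40} = {(p64,x40)}
  {p64} × {x39, x40} = {(p64,x39), (p64,x40)}
  {p64, p66} × {x39} = {(p64,x39), (p66,x39)}
  {p64, p66} × {x40} = {(p64,x40), (p66,x40)}
  {p64, p65, p66} × {x39} = {(p64,x39), (p65,x39), (p66,x39)}
  {p64, p65, p66} × {x40} = {(p64,x40), (p65,x40), (p66,x40)}
  {p64, p66} × {x39, x40} = {(p64,x39), (p64,x40), (p66,x39), (p66,x40)}
  {p64, p65, p66} × {x39, x40} = {(p64,x39), (p64,x40), (p65,x39), (p65,x40), (p66,x39), (p66,x40)}
These 10 distinct sets form the basis B.
Close under arbitrary unions to get τ_{X×Y}; counting gives |τ_{X×Y}| = 16.


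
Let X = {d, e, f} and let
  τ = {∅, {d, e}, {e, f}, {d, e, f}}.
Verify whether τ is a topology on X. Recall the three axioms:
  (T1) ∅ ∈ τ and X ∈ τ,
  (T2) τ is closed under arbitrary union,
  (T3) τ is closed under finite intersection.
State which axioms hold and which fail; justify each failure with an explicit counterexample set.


τ is NOT a topology on X.

Axiom (T1): ∅ ∈ τ? Yes; X ∈ τ? Yes.
Axiom (T2/T3): check pairwise unions and intersections of members of τ.
Counterexample for (T3): {d, e} ∩ {e, f} = {e} ∉ τ. Therefore τ is NOT a topology.


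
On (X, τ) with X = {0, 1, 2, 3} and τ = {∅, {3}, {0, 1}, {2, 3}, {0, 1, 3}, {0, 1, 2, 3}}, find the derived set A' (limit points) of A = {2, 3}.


A' = {2}

For each x ∈ X, list the open sets U ∈ τ with x ∈ U, then check whether U ∩ (A ∖ {x}) ≠ ∅ for every such U.
  x = 0: open {0, 1} ∋ x has {0, 1} ∩ (A ∖ {0}) = ∅, so x is NOT a limit point.
  x = 1: open {0, 1} ∋ x has {0, 1} ∩ (A ∖ {1}) = ∅, so x is NOT a limit point.
  x = 2: opens ∋ x are {2, 3}, {0, 1, 2, 3}; each meets A ∖ {2}, so x IS a limit point.
  x = 3: open {3} ∋ x has {3} ∩ (A ∖ {3}) = ∅, so x is NOT a limit point.
Collecting: A' = {2}.


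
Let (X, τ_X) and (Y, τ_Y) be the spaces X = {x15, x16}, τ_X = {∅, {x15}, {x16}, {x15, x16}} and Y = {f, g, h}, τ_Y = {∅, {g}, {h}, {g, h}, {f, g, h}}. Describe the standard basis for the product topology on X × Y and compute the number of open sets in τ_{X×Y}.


Basis B = {∅ × ∅, {x15} × {g}, {x15} × {h}, {x16} × {g}, {x16} × {h}, {x15} × {g, h}, {x15, x16} × {g}, {x15, x16} × {h}, {x16} × {g, h}, {x15} × {f, g, h}, {x16} × {f, g, h}, {x15, x16} × {g, h}, {x15, x16} × {f, g, h}}; |τ_{X×Y}| = 25.

Enumerate products U × V with U ∈ τ_X, V ∈ τ_Y (deduplicated):
  ∅ × ∅ = {} (∅)
  {x15} × {g} = {(x15,g)}
  {x15} × {h} = {(x15,h)}
  {x16} × {g} = {(x16,g)}
  {x16} × {h} = {(x16,h)}
  {x15} × {g, h} = {(x15,g), (x15,h)}
  {x15, x16} × {g} = {(x15,g), (x16,g)}
  {x15, x16} × {h} = {(x15,h), (x16,h)}
  {x16} × {g, h} = {(x16,g), (x16,h)}
  {x15} × {f, g, h} = {(x15,f), (x15,g), (x15,h)}
  {x16} × {f, g, h} = {(x16,f), (x16,g), (x16,h)}
  {x15, x16} × {g, h} = {(x15,g), (x15,h), (x16,g), (x16,h)}
  {x15, x16} × {f, g, h} = {(x15,f), (x15,g), (x15,h), (x16,f), (x16,g), (x16,h)}
These 13 distinct sets form the basis B.
Close under arbitrary unions to get τ_{X×Y}; counting gives |τ_{X×Y}| = 25.


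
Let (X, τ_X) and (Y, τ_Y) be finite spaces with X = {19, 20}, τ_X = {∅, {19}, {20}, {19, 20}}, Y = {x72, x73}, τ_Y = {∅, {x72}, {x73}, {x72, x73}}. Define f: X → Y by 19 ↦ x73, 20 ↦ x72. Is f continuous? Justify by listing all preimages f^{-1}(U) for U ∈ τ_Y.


f IS continuous.

Compute f^{-1}(U) for each U ∈ τ_Y:
  U = ∅: f^{-1}(U) = ∅ ∈ τ_X ✓.
  U = {x72}: f^{-1}(U) = {20} ∈ τ_X ✓.
  U = {x73}: f^{-1}(U) = {19} ∈ τ_X ✓.
  U = {x72, x73}: f^{-1}(U) = {19, 20} ∈ τ_X ✓.
Every preimage lies in τ_X, so f IS continuous.


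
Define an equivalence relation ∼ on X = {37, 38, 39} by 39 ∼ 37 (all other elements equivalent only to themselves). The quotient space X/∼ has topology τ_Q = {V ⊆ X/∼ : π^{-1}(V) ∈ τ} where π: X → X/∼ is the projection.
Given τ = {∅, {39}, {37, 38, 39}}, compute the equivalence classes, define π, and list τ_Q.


X/∼ = {[37=39], [38]}; |τ_Q| = 2.

Equivalence classes: [37=39], [38].
Quotient map π: X → X/∼ sends 37 ↦ [37=39], 38 ↦ [38], 39 ↦ [37=39].
For each subset V ⊆ X/∼, compute π^{-1}(V) ⊆ X and check whether π^{-1}(V) ∈ τ. V is open in τ_Q iff π^{-1}(V) ∈ τ.
  V = {}: π^{-1}(V) = ∅ ∈ τ ✓.
  V = {[37=39]}: π^{-1}(V) = {37, 39} ∉ τ ✗.
  V = {[38]}: π^{-1}(V) = {38} ∉ τ ✗.
  V = {[37=39], [38]}: π^{-1}(V) = {37, 38, 39} ∈ τ ✓.
Open sets in the quotient: τ_Q = {{}, {[37=39], [38]}} (2 elements).


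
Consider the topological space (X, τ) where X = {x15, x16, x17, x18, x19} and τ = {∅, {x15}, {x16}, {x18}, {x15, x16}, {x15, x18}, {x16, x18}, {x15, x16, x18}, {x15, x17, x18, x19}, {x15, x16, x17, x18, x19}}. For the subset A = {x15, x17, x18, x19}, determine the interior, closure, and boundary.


int(A) = {x15, x17, x18, x19}, cl(A) = {x15, x17, x18, x19}, ∂A = ∅.

Closed sets in (X, τ) are complements of opens:
  closed(X, τ) = {∅, {x16}, {x17, x19}, {x15, x17, x19}, {x16, x17, x19}, {x17, x18, x19}, {x15, x16, x17, x19}, {x15, x17, x18, x19}, {x16, x17, x18, x19}, {x15, x16, x17, x18, x19}}.
int(A) = ⋃ {U ∈ τ : U ⊆ A}. Opens contained in A: ∅, {x15}, {x18}, {x15, x18}, {x15, x17, x18, x19}.
Taking the union of these: int(A) = {x15, x17, x18, x19}.
cl(A) = ⋂ {C closed : A ⊆ C}. Closed sets containing A: {x15, x17, x18, x19}, {x15, x16, x17, x18, x19}.
Intersecting these: cl(A) = {x15, x17, x18, x19}.
∂A = cl(A) ∖ int(A) = {x15, x17, x18, x19} ∖ {x15, x17, x18, x19} = ∅.


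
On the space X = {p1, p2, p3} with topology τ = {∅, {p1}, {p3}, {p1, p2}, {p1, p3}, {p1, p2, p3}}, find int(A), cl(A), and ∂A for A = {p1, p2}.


int(A) = {p1, p2}, cl(A) = {p1, p2}, ∂A = ∅.

Closed sets in (X, τ) are complements of opens:
  closed(X, τ) = {∅, {p2}, {p3}, {p1, p2}, {p2, p3}, {p1, p2, p3}}.
int(A) = ⋃ {U ∈ τ : U ⊆ A}. Opens contained in A: ∅, {p1}, {p1, p2}.
Taking the union of these: int(A) = {p1, p2}.
cl(A) = ⋂ {C closed : A ⊆ C}. Closed sets containing A: {p1, p2}, {p1, p2, p3}.
Intersecting these: cl(A) = {p1, p2}.
∂A = cl(A) ∖ int(A) = {p1, p2} ∖ {p1, p2} = ∅.


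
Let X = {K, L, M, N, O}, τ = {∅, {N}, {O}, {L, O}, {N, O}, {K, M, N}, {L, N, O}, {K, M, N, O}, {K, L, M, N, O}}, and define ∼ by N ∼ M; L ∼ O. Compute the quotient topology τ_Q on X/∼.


X/∼ = {[K], [L=O], [M=N]}; |τ_Q| = 4.

Equivalence classes: [K], [L=O], [M=N].
Quotient map π: X → X/∼ sends K ↦ [K], L ↦ [L=O], M ↦ [M=N], N ↦ [M=N], O ↦ [L=O].
For each subset V ⊆ X/∼, compute π^{-1}(V) ⊆ X and check whether π^{-1}(V) ∈ τ. V is open in τ_Q iff π^{-1}(V) ∈ τ.
  V = {}: π^{-1}(V) = ∅ ∈ τ ✓.
  V = {[K]}: π^{-1}(V) = {K} ∉ τ ✗.
  V = {[L=O]}: π^{-1}(V) = {L, O} ∈ τ ✓.
  V = {[K], [L=O]}: π^{-1}(V) = {K, L, O} ∉ τ ✗.
  V = {[M=N]}: π^{-1}(V) = {M, N} ∉ τ ✗.
  V = {[K], [M=N]}: π^{-1}(V) = {K, M, N} ∈ τ ✓.
  V = {[L=O], [M=N]}: π^{-1}(V) = {L, M, N, O} ∉ τ ✗.
  V = {[K], [L=O], [M=N]}: π^{-1}(V) = {K, L, M, N, O} ∈ τ ✓.
Open sets in the quotient: τ_Q = {{}, {[L=O]}, {[K], [M=N]}, {[K], [L=O], [M=N]}} (4 elements).


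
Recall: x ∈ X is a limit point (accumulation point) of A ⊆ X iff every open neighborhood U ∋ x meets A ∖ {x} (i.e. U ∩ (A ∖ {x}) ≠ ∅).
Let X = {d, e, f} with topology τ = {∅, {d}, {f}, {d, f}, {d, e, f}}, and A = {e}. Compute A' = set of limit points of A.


A' = ∅

For each x ∈ X, list the open sets U ∈ τ with x ∈ U, then check whether U ∩ (A ∖ {x}) ≠ ∅ for every such U.
  x = d: open {d} ∋ x has {d} ∩ (A ∖ {d}) = ∅, so x is NOT a limit point.
  x = e: open {d, e, f} ∋ x has {d, e, f} ∩ (A ∖ {e}) = ∅, so x is NOT a limit point.
  x = f: open {f} ∋ x has {f} ∩ (A ∖ {f}) = ∅, so x is NOT a limit point.
Collecting: A' = ∅.


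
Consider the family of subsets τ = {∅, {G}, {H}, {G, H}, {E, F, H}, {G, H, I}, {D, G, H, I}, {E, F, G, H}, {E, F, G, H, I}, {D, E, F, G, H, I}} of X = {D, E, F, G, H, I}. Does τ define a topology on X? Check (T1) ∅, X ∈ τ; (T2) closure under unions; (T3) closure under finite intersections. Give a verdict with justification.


τ IS a topology on X.

Axiom (T1): ∅ ∈ τ? Yes; X ∈ τ? Yes.
Axiom (T2/T3): check pairwise unions and intersections of members of τ.
All pairwise intersections and unions checked — each lies in τ. Therefore τ satisfies (T1), (T2), (T3): it IS a topology on X.


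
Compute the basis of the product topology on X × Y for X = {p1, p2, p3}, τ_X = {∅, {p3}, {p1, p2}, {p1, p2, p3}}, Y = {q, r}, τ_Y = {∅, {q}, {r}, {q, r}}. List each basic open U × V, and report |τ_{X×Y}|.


Basis B = {∅ × ∅, {p3} × {q}, {p3} × {r}, {p1, p2} × {q}, {p1, p2} × {r}, {p3} × {q, r}, {p1, p2, p3} × {q}, {p1, p2, p3} × {r}, {p1, p2} × {q, r}, {p1, p2, p3} × {q, r}}; |τ_{X×Y}| = 16.

Enumerate products U × V with U ∈ τ_X, V ∈ τ_Y (deduplicated):
  ∅ × ∅ = {} (∅)
  {p3} × {q} = {(p3,q)}
  {p3} × {r} = {(p3,r)}
  {p1, p2} × {q} = {(p1,q), (p2,q)}
  {p1, p2} × {r} = {(p1,r), (p2,r)}
  {p3} × {q, r} = {(p3,q), (p3,r)}
  {p1, p2, p3} × {q} = {(p1,q), (p2,q), (p3,q)}
  {p1, p2, p3} × {r} = {(p1,r), (p2,r), (p3,r)}
  {p1, p2} × {q, r} = {(p1,q), (p1,r), (p2,q), (p2,r)}
  {p1, p2, p3} × {q, r} = {(p1,q), (p1,r), (p2,q), (p2,r), (p3,q), (p3,r)}
These 10 distinct sets form the basis B.
Close under arbitrary unions to get τ_{X×Y}; counting gives |τ_{X×Y}| = 16.


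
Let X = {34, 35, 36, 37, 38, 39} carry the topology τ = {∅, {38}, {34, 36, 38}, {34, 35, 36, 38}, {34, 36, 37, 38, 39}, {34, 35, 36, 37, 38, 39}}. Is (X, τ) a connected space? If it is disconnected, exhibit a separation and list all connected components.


(X, τ) is connected.

Find clopen sets (U ∈ τ with X ∖ U ∈ τ):
  U = ∅, X ∖ U = {34, 35, 36, 37, 38, 39} — both open, so U is clopen.
  U = {34, 35, 36, 37, 38, 39}, X ∖ U = ∅ — both open, so U is clopen.
Only trivial clopens (∅ and X) exist, so (X, τ) is connected.
Compute connected components by grouping points that agree on all clopens:
  component: {34, 35, 36, 37, 38, 39}


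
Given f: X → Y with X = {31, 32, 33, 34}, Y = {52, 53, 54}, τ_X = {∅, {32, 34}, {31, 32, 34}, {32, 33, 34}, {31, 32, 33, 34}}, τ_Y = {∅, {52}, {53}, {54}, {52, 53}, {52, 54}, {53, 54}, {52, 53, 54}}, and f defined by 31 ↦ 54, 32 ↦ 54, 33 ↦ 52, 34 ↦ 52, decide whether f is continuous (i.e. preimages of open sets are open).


f is NOT continuous.

Compute f^{-1}(U) for each U ∈ τ_Y:
  U = ∅: f^{-1}(U) = ∅ ∈ τ_X ✓.
  U = {52}: f^{-1}(U) = {33, 34} ∉ τ_X ✗.
  U = {53}: f^{-1}(U) = ∅ ∈ τ_X ✓.
  U = {54}: f^{-1}(U) = {31, 32} ∉ τ_X ✗.
  U = {52, 53}: f^{-1}(U) = {33, 34} ∉ τ_X ✗.
  U = {52, 54}: f^{-1}(U) = {31, 32, 33, 34} ∈ τ_X ✓.
  U = {53, 54}: f^{-1}(U) = {31, 32} ∉ τ_X ✗.
  U = {52, 53, 54}: f^{-1}(U) = {31, 32, 33, 34} ∈ τ_X ✓.
Found U = {52} with f^{-1}(U) = {33, 34} not in τ_X. Therefore f is NOT continuous.


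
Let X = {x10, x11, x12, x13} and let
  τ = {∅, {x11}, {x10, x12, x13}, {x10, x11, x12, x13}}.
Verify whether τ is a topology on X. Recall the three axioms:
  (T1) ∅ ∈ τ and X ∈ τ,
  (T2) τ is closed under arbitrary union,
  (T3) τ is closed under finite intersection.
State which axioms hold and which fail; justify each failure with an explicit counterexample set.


τ IS a topology on X.

Axiom (T1): ∅ ∈ τ? Yes; X ∈ τ? Yes.
Axiom (T2/T3): check pairwise unions and intersections of members of τ.
All pairwise intersections and unions checked — each lies in τ. Therefore τ satisfies (T1), (T2), (T3): it IS a topology on X.


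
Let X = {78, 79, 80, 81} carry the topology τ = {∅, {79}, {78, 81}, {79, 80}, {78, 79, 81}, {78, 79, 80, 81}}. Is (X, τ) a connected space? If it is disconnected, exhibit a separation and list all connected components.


(X, τ) is disconnected; components = [{78, 81}, {79, 80}].

Find clopen sets (U ∈ τ with X ∖ U ∈ τ):
  U = ∅, X ∖ U = {78, 79, 80, 81} — both open, so U is clopen.
  U = {78, 81}, X ∖ U = {79, 80} — both open, so U is clopen.
  U = {79, 80}, X ∖ U = {78, 81} — both open, so U is clopen.
  U = {78, 79, 80, 81}, X ∖ U = ∅ — both open, so U is clopen.
Nontrivial clopen(s) exist: e.g. {79, 80}. So (X, τ) is disconnected.
Compute connected components by grouping points that agree on all clopens:
  component: {78, 81}
  component: {79, 80}


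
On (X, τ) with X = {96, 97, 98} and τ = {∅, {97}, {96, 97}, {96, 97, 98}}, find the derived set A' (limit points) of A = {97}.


A' = {96, 98}

For each x ∈ X, list the open sets U ∈ τ with x ∈ U, then check whether U ∩ (A ∖ {x}) ≠ ∅ for every such U.
  x = 96: opens ∋ x are {96, 97}, {96, 97, 98}; each meets A ∖ {96}, so x IS a limit point.
  x = 97: open {97} ∋ x has {97} ∩ (A ∖ {97}) = ∅, so x is NOT a limit point.
  x = 98: opens ∋ x are {96, 97, 98}; each meets A ∖ {98}, so x IS a limit point.
Collecting: A' = {96, 98}.


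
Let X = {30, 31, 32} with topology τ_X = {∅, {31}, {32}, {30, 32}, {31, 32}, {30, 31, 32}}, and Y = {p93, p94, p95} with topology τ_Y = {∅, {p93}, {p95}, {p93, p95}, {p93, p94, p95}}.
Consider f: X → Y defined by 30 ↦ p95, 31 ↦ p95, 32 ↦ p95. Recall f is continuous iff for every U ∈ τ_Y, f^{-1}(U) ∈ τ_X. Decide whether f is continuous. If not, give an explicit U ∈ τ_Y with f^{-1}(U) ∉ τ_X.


f IS continuous.

Compute f^{-1}(U) for each U ∈ τ_Y:
  U = ∅: f^{-1}(U) = ∅ ∈ τ_X ✓.
  U = {p93}: f^{-1}(U) = ∅ ∈ τ_X ✓.
  U = {p95}: f^{-1}(U) = {30, 31, 32} ∈ τ_X ✓.
  U = {p93, p95}: f^{-1}(U) = {30, 31, 32} ∈ τ_X ✓.
  U = {p93, p94, p95}: f^{-1}(U) = {30, 31, 32} ∈ τ_X ✓.
Every preimage lies in τ_X, so f IS continuous.


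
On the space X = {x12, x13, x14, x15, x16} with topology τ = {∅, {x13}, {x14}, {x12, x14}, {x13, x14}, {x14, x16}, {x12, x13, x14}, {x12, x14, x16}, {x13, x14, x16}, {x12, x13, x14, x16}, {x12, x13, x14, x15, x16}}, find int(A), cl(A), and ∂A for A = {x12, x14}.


int(A) = {x12, x14}, cl(A) = {x12, x14, x15, x16}, ∂A = {x15, x16}.

Closed sets in (X, τ) are complements of opens:
  closed(X, τ) = {∅, {x15}, {x12, x15}, {x13, x15}, {x15, x16}, {x12, x13, x15}, {x12, x15, x16}, {x13, x15, x16}, {x12, x13, x15, x16}, {x12, x14, x15, x16}, {x12, x13, x14, x15, x16}}.
int(A) = ⋃ {U ∈ τ : U ⊆ A}. Opens contained in A: ∅, {x14}, {x12, x14}.
Taking the union of these: int(A) = {x12, x14}.
cl(A) = ⋂ {C closed : A ⊆ C}. Closed sets containing A: {x12, x14, x15, x16}, {x12, x13, x14, x15, x16}.
Intersecting these: cl(A) = {x12, x14, x15, x16}.
∂A = cl(A) ∖ int(A) = {x12, x14, x15, x16} ∖ {x12, x14} = {x15, x16}.


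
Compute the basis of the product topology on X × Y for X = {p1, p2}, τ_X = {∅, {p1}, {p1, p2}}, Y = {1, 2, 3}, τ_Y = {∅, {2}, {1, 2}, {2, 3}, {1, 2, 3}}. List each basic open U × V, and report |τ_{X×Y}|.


Basis B = {∅ × ∅, {p1} × {2}, {p1} × {1, 2}, {p1} × {2, 3}, {p1, p2} × {2}, {p1} × {1, 2, 3}, {p1, p2} × {1, 2}, {p1, p2} × {2, 3}, {p1, p2} × {1, 2, 3}}; |τ_{X×Y}| = 14.

Enumerate products U × V with U ∈ τ_X, V ∈ τ_Y (deduplicated):
  ∅ × ∅ = {} (∅)
  {p1} × {2} = {(p1,2)}
  {p1} × {1, 2} = {(p1,1), (p1,2)}
  {p1} × {2, 3} = {(p1,2), (p1,3)}
  {p1, p2} × {2} = {(p1,2), (p2,2)}
  {p1} × {1, 2, 3} = {(p1,1), (p1,2), (p1,3)}
  {p1, p2} × {1, 2} = {(p1,1), (p1,2), (p2,1), (p2,2)}
  {p1, p2} × {2, 3} = {(p1,2), (p1,3), (p2,2), (p2,3)}
  {p1, p2} × {1, 2, 3} = {(p1,1), (p1,2), (p1,3), (p2,1), (p2,2), (p2,3)}
These 9 distinct sets form the basis B.
Close under arbitrary unions to get τ_{X×Y}; counting gives |τ_{X×Y}| = 14.


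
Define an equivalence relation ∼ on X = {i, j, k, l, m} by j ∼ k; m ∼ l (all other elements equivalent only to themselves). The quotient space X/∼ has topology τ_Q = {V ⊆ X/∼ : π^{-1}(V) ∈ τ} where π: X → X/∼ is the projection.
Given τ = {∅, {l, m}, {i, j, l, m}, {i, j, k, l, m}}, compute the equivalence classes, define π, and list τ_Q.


X/∼ = {[i], [j=k], [l=m]}; |τ_Q| = 3.

Equivalence classes: [i], [j=k], [l=m].
Quotient map π: X → X/∼ sends i ↦ [i], j ↦ [j=k], k ↦ [j=k], l ↦ [l=m], m ↦ [l=m].
For each subset V ⊆ X/∼, compute π^{-1}(V) ⊆ X and check whether π^{-1}(V) ∈ τ. V is open in τ_Q iff π^{-1}(V) ∈ τ.
  V = {}: π^{-1}(V) = ∅ ∈ τ ✓.
  V = {[i]}: π^{-1}(V) = {i} ∉ τ ✗.
  V = {[j=k]}: π^{-1}(V) = {j, k} ∉ τ ✗.
  V = {[i], [j=k]}: π^{-1}(V) = {i, j, k} ∉ τ ✗.
  V = {[l=m]}: π^{-1}(V) = {l, m} ∈ τ ✓.
  V = {[i], [l=m]}: π^{-1}(V) = {i, l, m} ∉ τ ✗.
  V = {[j=k], [l=m]}: π^{-1}(V) = {j, k, l, m} ∉ τ ✗.
  V = {[i], [j=k], [l=m]}: π^{-1}(V) = {i, j, k, l, m} ∈ τ ✓.
Open sets in the quotient: τ_Q = {{}, {[l=m]}, {[i], [j=k], [l=m]}} (3 elements).


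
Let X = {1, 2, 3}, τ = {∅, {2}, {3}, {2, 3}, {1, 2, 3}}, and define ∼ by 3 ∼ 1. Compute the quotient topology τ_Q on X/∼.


X/∼ = {[1=3], [2]}; |τ_Q| = 3.

Equivalence classes: [1=3], [2].
Quotient map π: X → X/∼ sends 1 ↦ [1=3], 2 ↦ [2], 3 ↦ [1=3].
For each subset V ⊆ X/∼, compute π^{-1}(V) ⊆ X and check whether π^{-1}(V) ∈ τ. V is open in τ_Q iff π^{-1}(V) ∈ τ.
  V = {}: π^{-1}(V) = ∅ ∈ τ ✓.
  V = {[1=3]}: π^{-1}(V) = {1, 3} ∉ τ ✗.
  V = {[2]}: π^{-1}(V) = {2} ∈ τ ✓.
  V = {[1=3], [2]}: π^{-1}(V) = {1, 2, 3} ∈ τ ✓.
Open sets in the quotient: τ_Q = {{}, {[2]}, {[1=3], [2]}} (3 elements).


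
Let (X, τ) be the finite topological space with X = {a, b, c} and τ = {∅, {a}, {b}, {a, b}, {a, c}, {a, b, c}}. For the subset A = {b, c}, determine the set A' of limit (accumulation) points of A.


A' = ∅

For each x ∈ X, list the open sets U ∈ τ with x ∈ U, then check whether U ∩ (A ∖ {x}) ≠ ∅ for every such U.
  x = a: open {a} ∋ x has {a} ∩ (A ∖ {a}) = ∅, so x is NOT a limit point.
  x = b: open {b} ∋ x has {b} ∩ (A ∖ {b}) = ∅, so x is NOT a limit point.
  x = c: open {a, c} ∋ x has {a, c} ∩ (A ∖ {c}) = ∅, so x is NOT a limit point.
Collecting: A' = ∅.


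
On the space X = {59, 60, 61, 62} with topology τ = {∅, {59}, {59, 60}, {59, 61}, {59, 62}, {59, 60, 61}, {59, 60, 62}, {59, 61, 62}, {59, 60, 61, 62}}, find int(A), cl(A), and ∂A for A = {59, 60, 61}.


int(A) = {59, 60, 61}, cl(A) = {59, 60, 61, 62}, ∂A = {62}.

Closed sets in (X, τ) are complements of opens:
  closed(X, τ) = {∅, {60}, {61}, {62}, {60, 61}, {60, 62}, {61, 62}, {60, 61, 62}, {59, 60, 61, 62}}.
int(A) = ⋃ {U ∈ τ : U ⊆ A}. Opens contained in A: ∅, {59}, {59, 60}, {59, 61}, {59, 60, 61}.
Taking the union of these: int(A) = {59, 60, 61}.
cl(A) = ⋂ {C closed : A ⊆ C}. Closed sets containing A: {59, 60, 61, 62}.
Intersecting these: cl(A) = {59, 60, 61, 62}.
∂A = cl(A) ∖ int(A) = {59, 60, 61, 62} ∖ {59, 60, 61} = {62}.


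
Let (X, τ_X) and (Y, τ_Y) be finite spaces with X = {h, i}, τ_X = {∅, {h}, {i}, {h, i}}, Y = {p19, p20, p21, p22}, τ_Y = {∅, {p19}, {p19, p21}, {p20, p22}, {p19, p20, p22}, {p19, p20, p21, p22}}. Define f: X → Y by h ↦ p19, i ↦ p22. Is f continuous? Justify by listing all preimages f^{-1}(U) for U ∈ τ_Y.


f IS continuous.

Compute f^{-1}(U) for each U ∈ τ_Y:
  U = ∅: f^{-1}(U) = ∅ ∈ τ_X ✓.
  U = {p19}: f^{-1}(U) = {h} ∈ τ_X ✓.
  U = {p19, p21}: f^{-1}(U) = {h} ∈ τ_X ✓.
  U = {p20, p22}: f^{-1}(U) = {i} ∈ τ_X ✓.
  U = {p19, p20, p22}: f^{-1}(U) = {h, i} ∈ τ_X ✓.
  U = {p19, p20, p21, p22}: f^{-1}(U) = {h, i} ∈ τ_X ✓.
Every preimage lies in τ_X, so f IS continuous.


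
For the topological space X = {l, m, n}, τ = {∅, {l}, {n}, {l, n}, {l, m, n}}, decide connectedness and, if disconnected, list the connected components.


(X, τ) is connected.

Find clopen sets (U ∈ τ with X ∖ U ∈ τ):
  U = ∅, X ∖ U = {l, m, n} — both open, so U is clopen.
  U = {l, m, n}, X ∖ U = ∅ — both open, so U is clopen.
Only trivial clopens (∅ and X) exist, so (X, τ) is connected.
Compute connected components by grouping points that agree on all clopens:
  component: {l, m, n}


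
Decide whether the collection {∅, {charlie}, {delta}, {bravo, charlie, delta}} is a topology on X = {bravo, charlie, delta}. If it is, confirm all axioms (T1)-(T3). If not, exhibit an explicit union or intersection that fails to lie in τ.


τ is NOT a topology on X.

Axiom (T1): ∅ ∈ τ? Yes; X ∈ τ? Yes.
Axiom (T2/T3): check pairwise unions and intersections of members of τ.
Counterexample for (T2): {charlie} ∪ {delta} = {charlie, delta} ∉ τ. Therefore τ is NOT a topology.


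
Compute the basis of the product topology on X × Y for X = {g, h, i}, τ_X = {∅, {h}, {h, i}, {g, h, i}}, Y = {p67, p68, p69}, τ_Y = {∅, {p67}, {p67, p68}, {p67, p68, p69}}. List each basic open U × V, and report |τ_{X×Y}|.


Basis B = {∅ × ∅, {h} × {p67}, {h} × {p67, p68}, {h, i} × {p67}, {g, h, i} × {p67}, {h} × {p67, p68, p69}, {h, i} × {p67, p68}, {g, h, i} × {p67, p68}, {h, i} × {p67, p68, p69}, {g, h, i} × {p67, p68, p69}}; |τ_{X×Y}| = 20.

Enumerate products U × V with U ∈ τ_X, V ∈ τ_Y (deduplicated):
  ∅ × ∅ = {} (∅)
  {h} × {p67} = {(h,p67)}
  {h} × {p67, p68} = {(h,p67), (h,p68)}
  {h, i} × {p67} = {(h,p67), (i,p67)}
  {g, h, i} × {p67} = {(g,p67), (h,p67), (i,p67)}
  {h} × {p67, p68, p69} = {(h,p67), (h,p68), (h,p69)}
  {h, i} × {p67, p68} = {(h,p67), (h,p68), (i,p67), (i,p68)}
  {g, h, i} × {p67, p68} = {(g,p67), (g,p68), (h,p67), (h,p68), (i,p67), (i,p68)}
  {h, i} × {p67, p68, p69} = {(h,p67), (h,p68), (h,p69), (i,p67), (i,p68), (i,p69)}
  {g, h, i} × {p67, p68, p69} = {(g,p67), (g,p68), (g,p69), (h,p67), (h,p68), (h,p69), (i,p67), (i,p68), (i,p69)}
These 10 distinct sets form the basis B.
Close under arbitrary unions to get τ_{X×Y}; counting gives |τ_{X×Y}| = 20.


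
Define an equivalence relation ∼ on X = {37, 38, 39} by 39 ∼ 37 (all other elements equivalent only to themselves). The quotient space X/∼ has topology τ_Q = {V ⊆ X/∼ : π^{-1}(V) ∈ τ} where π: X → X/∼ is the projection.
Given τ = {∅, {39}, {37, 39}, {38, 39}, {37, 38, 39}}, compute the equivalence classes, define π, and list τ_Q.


X/∼ = {[37=39], [38]}; |τ_Q| = 3.

Equivalence classes: [37=39], [38].
Quotient map π: X → X/∼ sends 37 ↦ [37=39], 38 ↦ [38], 39 ↦ [37=39].
For each subset V ⊆ X/∼, compute π^{-1}(V) ⊆ X and check whether π^{-1}(V) ∈ τ. V is open in τ_Q iff π^{-1}(V) ∈ τ.
  V = {}: π^{-1}(V) = ∅ ∈ τ ✓.
  V = {[37=39]}: π^{-1}(V) = {37, 39} ∈ τ ✓.
  V = {[38]}: π^{-1}(V) = {38} ∉ τ ✗.
  V = {[37=39], [38]}: π^{-1}(V) = {37, 38, 39} ∈ τ ✓.
Open sets in the quotient: τ_Q = {{}, {[37=39]}, {[37=39], [38]}} (3 elements).
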